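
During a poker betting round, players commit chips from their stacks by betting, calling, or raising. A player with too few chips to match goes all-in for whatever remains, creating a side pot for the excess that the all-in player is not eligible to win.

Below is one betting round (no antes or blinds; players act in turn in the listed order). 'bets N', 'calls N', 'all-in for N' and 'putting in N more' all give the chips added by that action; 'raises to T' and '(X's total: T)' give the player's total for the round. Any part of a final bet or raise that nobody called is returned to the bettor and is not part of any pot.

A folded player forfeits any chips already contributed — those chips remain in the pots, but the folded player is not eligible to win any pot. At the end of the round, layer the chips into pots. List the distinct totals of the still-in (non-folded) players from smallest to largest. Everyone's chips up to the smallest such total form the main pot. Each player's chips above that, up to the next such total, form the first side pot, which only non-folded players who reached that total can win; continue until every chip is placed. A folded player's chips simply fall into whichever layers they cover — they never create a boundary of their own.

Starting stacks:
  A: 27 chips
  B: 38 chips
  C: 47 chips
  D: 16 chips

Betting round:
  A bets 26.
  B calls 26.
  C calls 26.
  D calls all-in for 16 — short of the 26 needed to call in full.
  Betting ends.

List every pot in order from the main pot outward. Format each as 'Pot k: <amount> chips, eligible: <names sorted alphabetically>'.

Pot 1: 64 chips, eligible: A, B, C, D
Pot 2: 30 chips, eligible: A, B, C

Derivation:
Contributions: A=26, B=26, C=26, D=16
Pot levels (distinct totals of non-folded players): 16, 26
Layer 1-16: 16 each from A, B, C, D = 16*4 = 64 chips; eligible A, B, C, D
Layer 17-26: 10 each from A, B, C = 10*3 = 30 chips; eligible A, B, C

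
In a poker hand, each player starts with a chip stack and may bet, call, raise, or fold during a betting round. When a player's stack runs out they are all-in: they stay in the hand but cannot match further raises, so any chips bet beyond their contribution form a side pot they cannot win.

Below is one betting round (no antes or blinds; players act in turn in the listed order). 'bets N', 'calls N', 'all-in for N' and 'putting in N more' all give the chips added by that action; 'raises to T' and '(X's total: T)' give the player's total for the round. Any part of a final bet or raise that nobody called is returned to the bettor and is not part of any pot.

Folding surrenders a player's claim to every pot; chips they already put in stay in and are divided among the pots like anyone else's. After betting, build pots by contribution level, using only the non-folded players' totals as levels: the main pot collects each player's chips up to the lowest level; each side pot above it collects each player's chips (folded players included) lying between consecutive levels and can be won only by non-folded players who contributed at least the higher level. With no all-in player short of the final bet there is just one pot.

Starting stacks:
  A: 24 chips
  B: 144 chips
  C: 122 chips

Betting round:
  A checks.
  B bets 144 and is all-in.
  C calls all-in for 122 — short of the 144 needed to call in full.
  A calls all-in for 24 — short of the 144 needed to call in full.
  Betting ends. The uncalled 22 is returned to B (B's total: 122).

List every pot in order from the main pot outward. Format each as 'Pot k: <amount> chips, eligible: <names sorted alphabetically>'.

Pot 1: 72 chips, eligible: A, B, C
Pot 2: 196 chips, eligible: B, C

Derivation:
Contributions (after 22 returned to B): A=24, B=122, C=122
Pot levels (distinct totals of non-folded players): 24, 122
Layer 1-24: 24 each from A, B, C = 24*3 = 72 chips; eligible A, B, C
Layer 25-122: 98 each from B, C = 98*2 = 196 chips; eligible B, C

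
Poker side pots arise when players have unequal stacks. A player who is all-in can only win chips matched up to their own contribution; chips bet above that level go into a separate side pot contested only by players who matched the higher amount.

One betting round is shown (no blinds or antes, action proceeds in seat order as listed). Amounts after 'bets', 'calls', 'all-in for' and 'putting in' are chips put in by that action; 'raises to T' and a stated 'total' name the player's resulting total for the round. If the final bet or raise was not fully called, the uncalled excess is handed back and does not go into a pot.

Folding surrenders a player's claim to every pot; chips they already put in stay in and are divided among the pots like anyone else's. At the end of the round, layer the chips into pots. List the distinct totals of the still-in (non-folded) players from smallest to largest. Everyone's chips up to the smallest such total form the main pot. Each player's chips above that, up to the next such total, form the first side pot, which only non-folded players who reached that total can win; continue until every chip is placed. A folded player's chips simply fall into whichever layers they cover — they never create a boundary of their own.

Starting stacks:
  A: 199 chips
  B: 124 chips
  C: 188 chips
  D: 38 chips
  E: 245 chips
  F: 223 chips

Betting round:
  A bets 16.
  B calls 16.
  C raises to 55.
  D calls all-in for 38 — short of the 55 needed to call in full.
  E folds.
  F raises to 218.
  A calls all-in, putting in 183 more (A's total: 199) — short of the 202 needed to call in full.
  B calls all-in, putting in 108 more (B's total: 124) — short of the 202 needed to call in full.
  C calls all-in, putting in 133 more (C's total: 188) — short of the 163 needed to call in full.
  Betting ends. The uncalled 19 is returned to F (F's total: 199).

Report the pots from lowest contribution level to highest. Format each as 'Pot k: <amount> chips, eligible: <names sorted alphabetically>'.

Contributions (after 19 returned to F): A=199, B=124, C=188, D=38, F=199
Folded: E
Pot levels (distinct totals of non-folded players): 38, 124, 188, 199
Layer 1-38: 38 each from A, B, C, D, F = 38*5 = 190 chips; eligible A, B, C, D, F
Layer 39-124: 86 each from A, B, C, F = 86*4 = 344 chips; eligible A, B, C, F
Layer 125-188: 64 each from A, C, F = 64*3 = 192 chips; eligible A, C, F
Layer 189-199: 11 each from A, F = 11*2 = 22 chips; eligible A, F

Pot 1: 190 chips, eligible: A, B, C, D, F
Pot 2: 344 chips, eligible: A, B, C, F
Pot 3: 192 chips, eligible: A, C, F
Pot 4: 22 chips, eligible: A, F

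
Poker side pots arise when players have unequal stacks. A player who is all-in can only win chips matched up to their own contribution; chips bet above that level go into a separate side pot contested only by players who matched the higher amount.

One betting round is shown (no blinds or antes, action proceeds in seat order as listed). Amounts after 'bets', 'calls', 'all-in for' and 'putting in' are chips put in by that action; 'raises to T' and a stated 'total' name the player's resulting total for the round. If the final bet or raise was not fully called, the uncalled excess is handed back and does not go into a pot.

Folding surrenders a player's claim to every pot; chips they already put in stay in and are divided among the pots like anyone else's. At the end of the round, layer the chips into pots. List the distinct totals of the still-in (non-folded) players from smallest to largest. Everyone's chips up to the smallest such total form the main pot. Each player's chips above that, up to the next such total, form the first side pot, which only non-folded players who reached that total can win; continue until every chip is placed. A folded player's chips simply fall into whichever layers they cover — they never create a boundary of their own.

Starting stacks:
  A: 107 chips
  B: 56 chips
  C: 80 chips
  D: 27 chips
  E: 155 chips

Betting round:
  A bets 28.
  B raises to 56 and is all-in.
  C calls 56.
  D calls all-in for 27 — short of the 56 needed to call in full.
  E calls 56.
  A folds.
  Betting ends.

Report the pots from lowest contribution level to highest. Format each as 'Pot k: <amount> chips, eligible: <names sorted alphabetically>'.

Pot 1: 135 chips, eligible: B, C, D, E
Pot 2: 88 chips, eligible: B, C, E

Derivation:
Contributions: A=28, B=56, C=56, D=27, E=56
Folded: A
Pot levels (distinct totals of non-folded players): 27, 56
Layer 1-27: 27 each from A, B, C, D, E = 27*5 = 135 chips; eligible B, C, D, E
Layer 28-56: A 1 + B 29 + C 29 + E 29 = 88 chips; eligible B, C, E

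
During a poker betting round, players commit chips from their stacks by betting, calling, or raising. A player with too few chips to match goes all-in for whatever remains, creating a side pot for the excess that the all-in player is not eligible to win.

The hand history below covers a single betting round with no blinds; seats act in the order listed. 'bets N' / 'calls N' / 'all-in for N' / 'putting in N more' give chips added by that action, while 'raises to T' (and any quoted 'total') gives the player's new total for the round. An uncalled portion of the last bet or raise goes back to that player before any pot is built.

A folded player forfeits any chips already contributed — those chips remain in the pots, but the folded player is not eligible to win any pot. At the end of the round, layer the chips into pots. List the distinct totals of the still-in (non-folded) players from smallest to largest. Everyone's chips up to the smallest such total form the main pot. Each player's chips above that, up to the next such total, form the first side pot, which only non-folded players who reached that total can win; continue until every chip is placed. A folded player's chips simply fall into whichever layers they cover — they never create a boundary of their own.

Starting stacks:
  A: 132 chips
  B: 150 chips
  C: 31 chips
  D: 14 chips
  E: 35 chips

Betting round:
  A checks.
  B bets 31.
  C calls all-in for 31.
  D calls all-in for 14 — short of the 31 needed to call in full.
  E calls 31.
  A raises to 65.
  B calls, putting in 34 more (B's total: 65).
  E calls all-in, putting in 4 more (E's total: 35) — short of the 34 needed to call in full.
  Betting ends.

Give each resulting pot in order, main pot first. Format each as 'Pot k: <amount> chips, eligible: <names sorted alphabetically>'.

Pot 1: 70 chips, eligible: A, B, C, D, E
Pot 2: 68 chips, eligible: A, B, C, E
Pot 3: 12 chips, eligible: A, B, E
Pot 4: 60 chips, eligible: A, B

Derivation:
Contributions: A=65, B=65, C=31, D=14, E=35
Pot levels (distinct totals of non-folded players): 14, 31, 35, 65
Layer 1-14: 14 each from A, B, C, D, E = 14*5 = 70 chips; eligible A, B, C, D, E
Layer 15-31: 17 each from A, B, C, E = 17*4 = 68 chips; eligible A, B, C, E
Layer 32-35: 4 each from A, B, E = 4*3 = 12 chips; eligible A, B, E
Layer 36-65: 30 each from A, B = 30*2 = 60 chips; eligible A, B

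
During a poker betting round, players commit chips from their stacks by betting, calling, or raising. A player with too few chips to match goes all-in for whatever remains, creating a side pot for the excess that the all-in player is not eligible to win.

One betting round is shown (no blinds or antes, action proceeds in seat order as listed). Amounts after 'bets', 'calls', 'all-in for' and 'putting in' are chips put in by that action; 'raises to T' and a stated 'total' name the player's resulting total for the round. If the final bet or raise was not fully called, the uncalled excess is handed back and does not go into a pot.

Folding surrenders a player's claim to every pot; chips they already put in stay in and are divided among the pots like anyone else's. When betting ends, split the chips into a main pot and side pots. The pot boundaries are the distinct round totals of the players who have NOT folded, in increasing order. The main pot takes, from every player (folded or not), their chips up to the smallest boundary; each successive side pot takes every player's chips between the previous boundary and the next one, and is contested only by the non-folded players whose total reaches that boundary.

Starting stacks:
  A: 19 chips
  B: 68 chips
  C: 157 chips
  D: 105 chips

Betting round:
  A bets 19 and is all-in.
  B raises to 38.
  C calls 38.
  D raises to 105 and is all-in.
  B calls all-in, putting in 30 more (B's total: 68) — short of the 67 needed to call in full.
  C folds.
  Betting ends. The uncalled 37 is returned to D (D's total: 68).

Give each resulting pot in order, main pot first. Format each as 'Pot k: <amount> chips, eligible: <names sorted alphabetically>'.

Pot 1: 76 chips, eligible: A, B, D
Pot 2: 117 chips, eligible: B, D

Derivation:
Contributions (after 37 returned to D): A=19, B=68, C=38, D=68
Folded: C
Pot levels (distinct totals of non-folded players): 19, 68
Layer 1-19: 19 each from A, B, C, D = 19*4 = 76 chips; eligible A, B, D
Layer 20-68: B 49 + C 19 + D 49 = 117 chips; eligible B, D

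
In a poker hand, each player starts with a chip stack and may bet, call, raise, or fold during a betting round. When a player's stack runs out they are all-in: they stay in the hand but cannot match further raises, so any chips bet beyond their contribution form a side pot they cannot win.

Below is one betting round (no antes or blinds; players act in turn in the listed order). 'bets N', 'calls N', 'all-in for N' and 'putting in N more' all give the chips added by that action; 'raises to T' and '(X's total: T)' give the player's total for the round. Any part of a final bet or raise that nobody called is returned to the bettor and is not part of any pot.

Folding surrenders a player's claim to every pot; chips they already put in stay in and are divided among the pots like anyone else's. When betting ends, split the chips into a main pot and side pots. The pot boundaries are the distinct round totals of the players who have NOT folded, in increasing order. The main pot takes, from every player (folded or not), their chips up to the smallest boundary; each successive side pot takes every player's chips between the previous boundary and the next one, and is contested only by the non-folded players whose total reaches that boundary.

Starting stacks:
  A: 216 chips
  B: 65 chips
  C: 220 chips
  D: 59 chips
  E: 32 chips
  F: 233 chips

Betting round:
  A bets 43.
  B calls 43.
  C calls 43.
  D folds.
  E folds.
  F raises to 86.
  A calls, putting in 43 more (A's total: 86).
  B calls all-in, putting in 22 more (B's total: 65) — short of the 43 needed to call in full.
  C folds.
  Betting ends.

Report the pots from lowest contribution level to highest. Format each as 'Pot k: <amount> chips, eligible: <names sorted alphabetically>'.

Contributions: A=86, B=65, C=43, F=86
Folded: C, D, E
Pot levels (distinct totals of non-folded players): 65, 86
Layer 1-65: A 65 + B 65 + C 43 + F 65 = 238 chips; eligible A, B, F
Layer 66-86: 21 each from A, F = 21*2 = 42 chips; eligible A, F

Pot 1: 238 chips, eligible: A, B, F
Pot 2: 42 chips, eligible: A, F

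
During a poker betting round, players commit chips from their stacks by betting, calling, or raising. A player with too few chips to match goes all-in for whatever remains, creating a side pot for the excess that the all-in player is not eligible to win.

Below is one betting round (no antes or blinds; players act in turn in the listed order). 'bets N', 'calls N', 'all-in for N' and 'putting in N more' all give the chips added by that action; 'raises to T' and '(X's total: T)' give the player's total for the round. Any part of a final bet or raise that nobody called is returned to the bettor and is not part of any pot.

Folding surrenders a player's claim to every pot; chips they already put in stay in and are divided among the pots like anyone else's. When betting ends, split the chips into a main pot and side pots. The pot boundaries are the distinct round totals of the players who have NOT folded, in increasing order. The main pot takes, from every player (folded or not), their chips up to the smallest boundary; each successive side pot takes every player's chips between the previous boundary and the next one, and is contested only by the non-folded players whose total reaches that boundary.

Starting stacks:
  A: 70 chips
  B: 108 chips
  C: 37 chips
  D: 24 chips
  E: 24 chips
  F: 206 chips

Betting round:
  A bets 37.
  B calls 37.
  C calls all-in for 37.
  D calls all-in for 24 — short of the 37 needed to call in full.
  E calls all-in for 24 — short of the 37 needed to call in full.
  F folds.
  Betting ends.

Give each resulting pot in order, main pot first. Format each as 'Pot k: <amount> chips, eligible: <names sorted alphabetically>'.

Pot 1: 120 chips, eligible: A, B, C, D, E
Pot 2: 39 chips, eligible: A, B, C

Derivation:
Contributions: A=37, B=37, C=37, D=24, E=24
Folded: F
Pot levels (distinct totals of non-folded players): 24, 37
Layer 1-24: 24 each from A, B, C, D, E = 24*5 = 120 chips; eligible A, B, C, D, E
Layer 25-37: 13 each from A, B, C = 13*3 = 39 chips; eligible A, B, C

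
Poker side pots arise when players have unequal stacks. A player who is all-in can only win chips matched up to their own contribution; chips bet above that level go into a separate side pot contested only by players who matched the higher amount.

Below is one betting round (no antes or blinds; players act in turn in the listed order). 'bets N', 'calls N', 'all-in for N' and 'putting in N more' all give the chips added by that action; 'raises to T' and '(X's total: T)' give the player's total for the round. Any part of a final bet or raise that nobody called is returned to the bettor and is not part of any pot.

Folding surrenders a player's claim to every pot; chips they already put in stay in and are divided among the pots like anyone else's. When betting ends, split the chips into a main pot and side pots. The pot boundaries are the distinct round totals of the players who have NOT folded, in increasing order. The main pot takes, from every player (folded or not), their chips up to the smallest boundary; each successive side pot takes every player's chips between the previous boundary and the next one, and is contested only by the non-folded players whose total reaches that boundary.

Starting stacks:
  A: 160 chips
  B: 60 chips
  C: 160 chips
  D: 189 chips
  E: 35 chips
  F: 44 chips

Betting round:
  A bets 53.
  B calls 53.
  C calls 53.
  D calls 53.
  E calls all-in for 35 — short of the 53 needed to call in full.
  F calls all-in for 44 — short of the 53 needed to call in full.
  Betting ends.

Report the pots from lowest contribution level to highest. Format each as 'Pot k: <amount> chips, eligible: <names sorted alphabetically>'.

Pot 1: 210 chips, eligible: A, B, C, D, E, F
Pot 2: 45 chips, eligible: A, B, C, D, F
Pot 3: 36 chips, eligible: A, B, C, D

Derivation:
Contributions: A=53, B=53, C=53, D=53, E=35, F=44
Pot levels (distinct totals of non-folded players): 35, 44, 53
Layer 1-35: 35 each from A, B, C, D, E, F = 35*6 = 210 chips; eligible A, B, C, D, E, F
Layer 36-44: 9 each from A, B, C, D, F = 9*5 = 45 chips; eligible A, B, C, D, F
Layer 45-53: 9 each from A, B, C, D = 9*4 = 36 chips; eligible A, B, C, D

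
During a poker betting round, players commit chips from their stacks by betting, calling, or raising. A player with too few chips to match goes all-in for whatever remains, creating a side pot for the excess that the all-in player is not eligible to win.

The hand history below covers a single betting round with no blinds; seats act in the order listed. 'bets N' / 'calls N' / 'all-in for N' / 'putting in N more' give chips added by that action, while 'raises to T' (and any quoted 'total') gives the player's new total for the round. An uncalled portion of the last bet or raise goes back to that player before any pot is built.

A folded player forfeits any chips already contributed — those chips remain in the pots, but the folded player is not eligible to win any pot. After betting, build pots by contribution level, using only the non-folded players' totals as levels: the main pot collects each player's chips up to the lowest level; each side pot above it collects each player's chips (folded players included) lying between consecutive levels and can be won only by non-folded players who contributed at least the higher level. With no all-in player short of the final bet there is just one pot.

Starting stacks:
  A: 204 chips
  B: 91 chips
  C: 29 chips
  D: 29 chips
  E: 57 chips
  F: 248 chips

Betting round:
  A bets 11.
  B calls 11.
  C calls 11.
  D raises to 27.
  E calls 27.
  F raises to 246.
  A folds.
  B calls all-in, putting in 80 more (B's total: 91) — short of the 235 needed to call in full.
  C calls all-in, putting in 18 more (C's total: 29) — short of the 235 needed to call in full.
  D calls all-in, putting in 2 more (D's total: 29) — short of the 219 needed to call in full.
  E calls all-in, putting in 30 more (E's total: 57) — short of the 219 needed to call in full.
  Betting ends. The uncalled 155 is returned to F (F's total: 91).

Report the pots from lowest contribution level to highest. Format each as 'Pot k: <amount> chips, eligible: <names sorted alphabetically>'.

Pot 1: 156 chips, eligible: B, C, D, E, F
Pot 2: 84 chips, eligible: B, E, F
Pot 3: 68 chips, eligible: B, F

Derivation:
Contributions (after 155 returned to F): A=11, B=91, C=29, D=29, E=57, F=91
Folded: A
Pot levels (distinct totals of non-folded players): 29, 57, 91
Layer 1-29: A 11 + B 29 + C 29 + D 29 + E 29 + F 29 = 156 chips; eligible B, C, D, E, F
Layer 30-57: 28 each from B, E, F = 28*3 = 84 chips; eligible B, E, F
Layer 58-91: 34 each from B, F = 34*2 = 68 chips; eligible B, F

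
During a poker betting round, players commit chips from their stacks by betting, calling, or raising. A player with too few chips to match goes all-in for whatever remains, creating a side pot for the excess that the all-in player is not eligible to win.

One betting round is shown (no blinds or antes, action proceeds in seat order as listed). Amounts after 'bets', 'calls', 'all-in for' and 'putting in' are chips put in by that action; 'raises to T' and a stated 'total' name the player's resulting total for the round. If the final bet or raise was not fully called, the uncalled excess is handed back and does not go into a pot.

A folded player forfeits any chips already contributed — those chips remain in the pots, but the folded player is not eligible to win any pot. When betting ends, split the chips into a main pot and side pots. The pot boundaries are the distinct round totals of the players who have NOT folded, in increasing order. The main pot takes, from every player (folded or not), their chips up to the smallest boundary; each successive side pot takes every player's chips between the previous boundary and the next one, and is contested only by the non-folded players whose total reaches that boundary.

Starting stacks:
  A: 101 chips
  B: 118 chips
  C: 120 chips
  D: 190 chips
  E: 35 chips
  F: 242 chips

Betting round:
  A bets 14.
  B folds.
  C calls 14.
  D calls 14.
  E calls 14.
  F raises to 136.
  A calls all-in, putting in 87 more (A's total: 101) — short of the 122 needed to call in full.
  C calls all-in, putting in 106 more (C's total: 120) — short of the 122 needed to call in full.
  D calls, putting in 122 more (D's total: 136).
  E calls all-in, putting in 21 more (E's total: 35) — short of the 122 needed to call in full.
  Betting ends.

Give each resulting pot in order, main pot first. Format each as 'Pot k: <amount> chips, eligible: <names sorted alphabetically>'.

Pot 1: 175 chips, eligible: A, C, D, E, F
Pot 2: 264 chips, eligible: A, C, D, F
Pot 3: 57 chips, eligible: C, D, F
Pot 4: 32 chips, eligible: D, F

Derivation:
Contributions: A=101, C=120, D=136, E=35, F=136
Folded: B
Pot levels (distinct totals of non-folded players): 35, 101, 120, 136
Layer 1-35: 35 each from A, C, D, E, F = 35*5 = 175 chips; eligible A, C, D, E, F
Layer 36-101: 66 each from A, C, D, F = 66*4 = 264 chips; eligible A, C, D, F
Layer 102-120: 19 each from C, D, F = 19*3 = 57 chips; eligible C, D, F
Layer 121-136: 16 each from D, F = 16*2 = 32 chips; eligible D, F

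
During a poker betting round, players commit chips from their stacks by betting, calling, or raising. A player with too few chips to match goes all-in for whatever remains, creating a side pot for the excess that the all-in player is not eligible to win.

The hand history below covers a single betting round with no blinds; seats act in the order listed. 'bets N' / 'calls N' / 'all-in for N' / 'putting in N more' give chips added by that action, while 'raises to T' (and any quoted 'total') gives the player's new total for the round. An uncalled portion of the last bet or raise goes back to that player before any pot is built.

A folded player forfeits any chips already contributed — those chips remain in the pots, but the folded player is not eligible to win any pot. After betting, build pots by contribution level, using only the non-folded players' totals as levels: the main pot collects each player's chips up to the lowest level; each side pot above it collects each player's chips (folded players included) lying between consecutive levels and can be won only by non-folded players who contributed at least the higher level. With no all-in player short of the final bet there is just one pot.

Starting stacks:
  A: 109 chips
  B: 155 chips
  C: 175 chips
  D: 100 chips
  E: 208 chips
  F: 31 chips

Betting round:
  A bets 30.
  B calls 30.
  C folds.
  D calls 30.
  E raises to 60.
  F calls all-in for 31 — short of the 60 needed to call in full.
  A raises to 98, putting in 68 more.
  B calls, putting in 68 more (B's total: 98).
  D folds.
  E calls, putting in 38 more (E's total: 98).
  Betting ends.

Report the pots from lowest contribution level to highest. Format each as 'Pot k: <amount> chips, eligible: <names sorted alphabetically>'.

Contributions: A=98, B=98, D=30, E=98, F=31
Folded: C, D
Pot levels (distinct totals of non-folded players): 31, 98
Layer 1-31: A 31 + B 31 + D 30 + E 31 + F 31 = 154 chips; eligible A, B, E, F
Layer 32-98: 67 each from A, B, E = 67*3 = 201 chips; eligible A, B, E

Pot 1: 154 chips, eligible: A, B, E, F
Pot 2: 201 chips, eligible: A, B, E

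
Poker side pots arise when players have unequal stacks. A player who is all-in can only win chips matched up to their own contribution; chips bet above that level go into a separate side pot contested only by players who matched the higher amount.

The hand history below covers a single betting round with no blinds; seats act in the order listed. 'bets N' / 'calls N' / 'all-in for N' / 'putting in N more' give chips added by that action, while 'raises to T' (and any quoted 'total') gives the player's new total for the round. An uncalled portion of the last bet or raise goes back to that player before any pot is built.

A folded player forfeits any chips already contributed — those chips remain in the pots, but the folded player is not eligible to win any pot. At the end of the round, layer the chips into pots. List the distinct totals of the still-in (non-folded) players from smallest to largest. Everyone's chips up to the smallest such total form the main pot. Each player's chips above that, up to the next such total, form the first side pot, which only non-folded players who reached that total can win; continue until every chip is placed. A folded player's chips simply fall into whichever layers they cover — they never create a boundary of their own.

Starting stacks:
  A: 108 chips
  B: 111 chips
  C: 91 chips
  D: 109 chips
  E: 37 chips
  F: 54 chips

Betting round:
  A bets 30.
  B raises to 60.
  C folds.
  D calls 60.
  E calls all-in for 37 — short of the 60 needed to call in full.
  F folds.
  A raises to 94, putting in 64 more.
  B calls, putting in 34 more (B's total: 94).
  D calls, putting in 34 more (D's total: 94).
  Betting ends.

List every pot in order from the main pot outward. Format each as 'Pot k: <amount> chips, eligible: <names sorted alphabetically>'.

Pot 1: 148 chips, eligible: A, B, D, E
Pot 2: 171 chips, eligible: A, B, D

Derivation:
Contributions: A=94, B=94, D=94, E=37
Folded: C, F
Pot levels (distinct totals of non-folded players): 37, 94
Layer 1-37: 37 each from A, B, D, E = 37*4 = 148 chips; eligible A, B, D, E
Layer 38-94: 57 each from A, B, D = 57*3 = 171 chips; eligible A, B, D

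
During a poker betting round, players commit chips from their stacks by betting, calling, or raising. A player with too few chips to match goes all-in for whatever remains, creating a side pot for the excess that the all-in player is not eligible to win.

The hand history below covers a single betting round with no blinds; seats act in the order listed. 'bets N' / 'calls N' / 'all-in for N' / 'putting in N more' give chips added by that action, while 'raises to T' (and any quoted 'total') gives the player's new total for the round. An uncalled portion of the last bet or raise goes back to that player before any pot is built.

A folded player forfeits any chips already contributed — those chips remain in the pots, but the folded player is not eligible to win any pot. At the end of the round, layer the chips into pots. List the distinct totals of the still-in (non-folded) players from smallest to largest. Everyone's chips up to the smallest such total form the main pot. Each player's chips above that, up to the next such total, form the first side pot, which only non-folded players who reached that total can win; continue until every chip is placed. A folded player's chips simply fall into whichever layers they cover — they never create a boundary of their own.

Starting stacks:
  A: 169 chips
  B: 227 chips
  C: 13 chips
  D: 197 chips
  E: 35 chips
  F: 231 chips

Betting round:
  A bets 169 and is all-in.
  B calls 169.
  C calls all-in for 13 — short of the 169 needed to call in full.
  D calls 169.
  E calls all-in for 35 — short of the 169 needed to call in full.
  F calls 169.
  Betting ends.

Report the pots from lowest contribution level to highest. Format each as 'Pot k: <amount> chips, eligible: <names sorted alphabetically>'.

Contributions: A=169, B=169, C=13, D=169, E=35, F=169
Pot levels (distinct totals of non-folded players): 13, 35, 169
Layer 1-13: 13 each from A, B, C, D, E, F = 13*6 = 78 chips; eligible A, B, C, D, E, F
Layer 14-35: 22 each from A, B, D, E, F = 22*5 = 110 chips; eligible A, B, D, E, F
Layer 36-169: 134 each from A, B, D, F = 134*4 = 536 chips; eligible A, B, D, F

Pot 1: 78 chips, eligible: A, B, C, D, E, F
Pot 2: 110 chips, eligible: A, B, D, E, F
Pot 3: 536 chips, eligible: A, B, D, F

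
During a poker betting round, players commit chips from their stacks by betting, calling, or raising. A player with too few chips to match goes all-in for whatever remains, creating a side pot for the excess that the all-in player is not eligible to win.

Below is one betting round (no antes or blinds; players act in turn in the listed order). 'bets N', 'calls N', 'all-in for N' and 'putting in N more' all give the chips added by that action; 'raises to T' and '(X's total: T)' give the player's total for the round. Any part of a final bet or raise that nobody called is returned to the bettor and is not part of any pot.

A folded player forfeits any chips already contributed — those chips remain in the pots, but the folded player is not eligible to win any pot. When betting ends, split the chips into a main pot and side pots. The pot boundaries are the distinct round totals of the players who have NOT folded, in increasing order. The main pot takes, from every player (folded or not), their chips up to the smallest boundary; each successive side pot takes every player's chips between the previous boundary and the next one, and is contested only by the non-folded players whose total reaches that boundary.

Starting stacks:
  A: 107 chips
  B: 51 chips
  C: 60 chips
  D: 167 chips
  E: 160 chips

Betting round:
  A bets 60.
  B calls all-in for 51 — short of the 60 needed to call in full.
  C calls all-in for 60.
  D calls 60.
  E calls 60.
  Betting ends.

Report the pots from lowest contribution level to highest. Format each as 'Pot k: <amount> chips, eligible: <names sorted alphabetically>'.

Pot 1: 255 chips, eligible: A, B, C, D, E
Pot 2: 36 chips, eligible: A, C, D, E

Derivation:
Contributions: A=60, B=51, C=60, D=60, E=60
Pot levels (distinct totals of non-folded players): 51, 60
Layer 1-51: 51 each from A, B, C, D, E = 51*5 = 255 chips; eligible A, B, C, D, E
Layer 52-60: 9 each from A, C, D, E = 9*4 = 36 chips; eligible A, C, D, E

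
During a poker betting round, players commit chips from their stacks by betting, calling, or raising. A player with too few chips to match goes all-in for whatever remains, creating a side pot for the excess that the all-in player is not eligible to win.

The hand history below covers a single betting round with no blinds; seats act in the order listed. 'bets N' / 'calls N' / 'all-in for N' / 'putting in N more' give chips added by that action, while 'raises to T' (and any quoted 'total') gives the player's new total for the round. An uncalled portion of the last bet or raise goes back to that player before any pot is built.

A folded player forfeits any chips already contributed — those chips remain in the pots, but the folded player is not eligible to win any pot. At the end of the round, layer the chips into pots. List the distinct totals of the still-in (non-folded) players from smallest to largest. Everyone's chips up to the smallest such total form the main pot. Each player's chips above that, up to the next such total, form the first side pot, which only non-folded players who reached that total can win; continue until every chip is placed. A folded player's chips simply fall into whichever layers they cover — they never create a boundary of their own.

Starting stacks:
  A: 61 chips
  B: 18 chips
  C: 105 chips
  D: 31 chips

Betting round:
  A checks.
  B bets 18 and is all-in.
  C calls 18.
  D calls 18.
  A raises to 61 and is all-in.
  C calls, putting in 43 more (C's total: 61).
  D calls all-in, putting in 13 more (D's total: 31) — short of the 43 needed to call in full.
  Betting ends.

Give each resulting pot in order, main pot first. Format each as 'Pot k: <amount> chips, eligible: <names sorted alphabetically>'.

Contributions: A=61, B=18, C=61, D=31
Pot levels (distinct totals of non-folded players): 18, 31, 61
Layer 1-18: 18 each from A, B, C, D = 18*4 = 72 chips; eligible A, B, C, D
Layer 19-31: 13 each from A, C, D = 13*3 = 39 chips; eligible A, C, D
Layer 32-61: 30 each from A, C = 30*2 = 60 chips; eligible A, C

Pot 1: 72 chips, eligible: A, B, C, D
Pot 2: 39 chips, eligible: A, C, D
Pot 3: 60 chips, eligible: A, C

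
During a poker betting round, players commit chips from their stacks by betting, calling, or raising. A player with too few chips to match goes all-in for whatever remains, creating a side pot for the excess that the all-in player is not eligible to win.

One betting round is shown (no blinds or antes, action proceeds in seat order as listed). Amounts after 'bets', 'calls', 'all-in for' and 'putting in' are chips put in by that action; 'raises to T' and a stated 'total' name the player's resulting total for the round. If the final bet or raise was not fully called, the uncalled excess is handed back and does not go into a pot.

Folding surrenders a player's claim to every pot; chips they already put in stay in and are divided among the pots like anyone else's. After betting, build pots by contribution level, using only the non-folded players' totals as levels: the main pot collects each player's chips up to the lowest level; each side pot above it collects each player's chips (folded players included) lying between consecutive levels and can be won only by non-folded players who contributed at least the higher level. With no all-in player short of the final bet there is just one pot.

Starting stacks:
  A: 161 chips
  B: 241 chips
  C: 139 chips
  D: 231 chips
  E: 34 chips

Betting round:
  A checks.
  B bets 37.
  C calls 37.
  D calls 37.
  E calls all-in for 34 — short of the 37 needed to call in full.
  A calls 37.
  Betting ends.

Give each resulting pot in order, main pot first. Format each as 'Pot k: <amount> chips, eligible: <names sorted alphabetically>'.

Pot 1: 170 chips, eligible: A, B, C, D, E
Pot 2: 12 chips, eligible: A, B, C, D

Derivation:
Contributions: A=37, B=37, C=37, D=37, E=34
Pot levels (distinct totals of non-folded players): 34, 37
Layer 1-34: 34 each from A, B, C, D, E = 34*5 = 170 chips; eligible A, B, C, D, E
Layer 35-37: 3 each from A, B, C, D = 3*4 = 12 chips; eligible A, B, C, D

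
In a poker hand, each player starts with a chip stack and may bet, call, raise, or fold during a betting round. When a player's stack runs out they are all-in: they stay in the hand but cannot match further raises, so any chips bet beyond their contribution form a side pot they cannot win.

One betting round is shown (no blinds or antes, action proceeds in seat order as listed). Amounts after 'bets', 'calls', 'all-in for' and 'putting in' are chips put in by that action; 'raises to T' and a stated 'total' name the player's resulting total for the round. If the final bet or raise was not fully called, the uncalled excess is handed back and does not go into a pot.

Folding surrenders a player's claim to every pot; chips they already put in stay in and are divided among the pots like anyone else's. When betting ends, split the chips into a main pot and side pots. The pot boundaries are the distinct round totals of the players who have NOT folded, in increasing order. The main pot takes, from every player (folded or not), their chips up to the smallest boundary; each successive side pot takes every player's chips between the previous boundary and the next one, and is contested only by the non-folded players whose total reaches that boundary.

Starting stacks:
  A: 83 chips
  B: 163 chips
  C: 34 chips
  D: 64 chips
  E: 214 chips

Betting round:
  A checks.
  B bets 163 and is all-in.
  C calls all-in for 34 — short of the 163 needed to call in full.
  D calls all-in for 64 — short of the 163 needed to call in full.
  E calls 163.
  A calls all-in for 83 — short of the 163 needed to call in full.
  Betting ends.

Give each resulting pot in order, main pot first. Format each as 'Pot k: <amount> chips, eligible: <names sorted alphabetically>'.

Contributions: A=83, B=163, C=34, D=64, E=163
Pot levels (distinct totals of non-folded players): 34, 64, 83, 163
Layer 1-34: 34 each from A, B, C, D, E = 34*5 = 170 chips; eligible A, B, C, D, E
Layer 35-64: 30 each from A, B, D, E = 30*4 = 120 chips; eligible A, B, D, E
Layer 65-83: 19 each from A, B, E = 19*3 = 57 chips; eligible A, B, E
Layer 84-163: 80 each from B, E = 80*2 = 160 chips; eligible B, E

Pot 1: 170 chips, eligible: A, B, C, D, E
Pot 2: 120 chips, eligible: A, B, D, E
Pot 3: 57 chips, eligible: A, B, E
Pot 4: 160 chips, eligible: B, E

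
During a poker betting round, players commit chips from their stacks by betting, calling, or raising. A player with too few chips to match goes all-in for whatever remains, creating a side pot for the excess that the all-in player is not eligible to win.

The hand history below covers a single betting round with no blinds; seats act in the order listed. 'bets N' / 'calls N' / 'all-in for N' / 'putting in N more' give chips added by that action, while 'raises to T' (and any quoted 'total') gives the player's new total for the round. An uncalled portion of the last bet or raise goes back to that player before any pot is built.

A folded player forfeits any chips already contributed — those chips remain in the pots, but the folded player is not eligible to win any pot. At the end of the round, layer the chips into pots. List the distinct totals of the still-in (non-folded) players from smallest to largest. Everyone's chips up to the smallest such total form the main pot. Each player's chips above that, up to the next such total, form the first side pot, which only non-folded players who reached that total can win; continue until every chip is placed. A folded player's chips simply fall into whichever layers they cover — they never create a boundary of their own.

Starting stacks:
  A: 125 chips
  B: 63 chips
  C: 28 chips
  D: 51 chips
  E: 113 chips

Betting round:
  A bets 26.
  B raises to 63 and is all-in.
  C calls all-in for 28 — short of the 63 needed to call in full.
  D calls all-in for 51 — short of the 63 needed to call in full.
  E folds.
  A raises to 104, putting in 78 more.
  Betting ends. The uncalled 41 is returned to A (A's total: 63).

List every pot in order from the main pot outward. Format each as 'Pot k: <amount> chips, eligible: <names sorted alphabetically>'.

Pot 1: 112 chips, eligible: A, B, C, D
Pot 2: 69 chips, eligible: A, B, D
Pot 3: 24 chips, eligible: A, B

Derivation:
Contributions (after 41 returned to A): A=63, B=63, C=28, D=51
Folded: E
Pot levels (distinct totals of non-folded players): 28, 51, 63
Layer 1-28: 28 each from A, B, C, D = 28*4 = 112 chips; eligible A, B, C, D
Layer 29-51: 23 each from A, B, D = 23*3 = 69 chips; eligible A, B, D
Layer 52-63: 12 each from A, B = 12*2 = 24 chips; eligible A, B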